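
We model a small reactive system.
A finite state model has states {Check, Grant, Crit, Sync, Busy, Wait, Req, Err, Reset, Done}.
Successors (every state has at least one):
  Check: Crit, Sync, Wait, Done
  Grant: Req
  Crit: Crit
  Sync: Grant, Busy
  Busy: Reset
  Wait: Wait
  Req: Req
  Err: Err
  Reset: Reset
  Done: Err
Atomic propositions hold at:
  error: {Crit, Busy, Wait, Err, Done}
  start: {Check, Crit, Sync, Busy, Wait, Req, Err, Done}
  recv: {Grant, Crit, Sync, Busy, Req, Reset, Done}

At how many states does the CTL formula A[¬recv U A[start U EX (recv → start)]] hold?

Sat(¬recv) = {Check, Wait, Err}
Sat(recv → start) = {Check, Crit, Sync, Busy, Wait, Req, Err, Done}
Sat(EX (recv → start)) = {s : some successor in {Check, Crit, Sync, Busy, Wait, Req, Err, Done}} = {Check, Grant, Crit, Sync, Wait, Req, Err, Done}
A[start U EX (recv → start)]: least fixpoint, start Z0 = Sat(EX (recv → start)) = {Check, Grant, Crit, Sync, Wait, Req, Err, Done}, add states in Sat(start) with every successor in Z. Already a fixed point.
Sat(A[start U EX (recv → start)]) = {Check, Grant, Crit, Sync, Wait, Req, Err, Done}
A[¬recv U A[start U EX (recv → start)]]: least fixpoint, start Z0 = Sat(A[start U EX (recv → start)]) = {Check, Grant, Crit, Sync, Wait, Req, Err, Done}, add states in Sat(¬recv) with every successor in Z. Already a fixed point.
Sat(A[¬recv U A[start U EX (recv → start)]]) = {Check, Grant, Crit, Sync, Wait, Req, Err, Done}
|Sat(A[¬recv U A[start U EX (recv → start)]])| = |{Check, Grant, Crit, Sync, Wait, Req, Err, Done}| = 8.

8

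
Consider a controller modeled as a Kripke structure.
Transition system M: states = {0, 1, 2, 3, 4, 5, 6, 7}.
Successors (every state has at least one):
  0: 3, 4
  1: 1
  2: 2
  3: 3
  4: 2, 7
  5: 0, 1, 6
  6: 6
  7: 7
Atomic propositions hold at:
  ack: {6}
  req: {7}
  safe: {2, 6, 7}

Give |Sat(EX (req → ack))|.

Sat(req → ack) = {0, 1, 2, 3, 4, 5, 6}
Sat(EX (req → ack)) = {s : some successor in {0, 1, 2, 3, 4, 5, 6}} = {0, 1, 2, 3, 4, 5, 6}
|Sat(EX (req → ack))| = |{0, 1, 2, 3, 4, 5, 6}| = 7.

7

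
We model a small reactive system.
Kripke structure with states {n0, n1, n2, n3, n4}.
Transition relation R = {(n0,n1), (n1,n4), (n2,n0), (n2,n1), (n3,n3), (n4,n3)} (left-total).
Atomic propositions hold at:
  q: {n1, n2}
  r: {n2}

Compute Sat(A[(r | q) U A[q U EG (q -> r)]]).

{n1, n3, n4}

Sat(r | q) = {n1, n2}
Sat(q -> r) = {n0, n2, n3, n4}
EG (q -> r): greatest fixpoint, start Z0 = {n0, n2, n3, n4}, keep only states in Sat with some successor in Z. Z1 = {n2, n3, n4}; Z2 = {n3, n4}; fixed.
Sat(EG (q -> r)) = {n3, n4}
A[q U EG (q -> r)]: least fixpoint, start Z0 = Sat(EG (q -> r)) = {n3, n4}, add states in Sat(q) with every successor in Z. Z1 = {n1, n3, n4}; fixed.
Sat(A[q U EG (q -> r)]) = {n1, n3, n4}
A[(r | q) U A[q U EG (q -> r)]]: least fixpoint, start Z0 = Sat(A[q U EG (q -> r)]) = {n1, n3, n4}, add states in Sat(r | q) with every successor in Z. Already a fixed point.
Sat(A[(r | q) U A[q U EG (q -> r)]]) = {n1, n3, n4}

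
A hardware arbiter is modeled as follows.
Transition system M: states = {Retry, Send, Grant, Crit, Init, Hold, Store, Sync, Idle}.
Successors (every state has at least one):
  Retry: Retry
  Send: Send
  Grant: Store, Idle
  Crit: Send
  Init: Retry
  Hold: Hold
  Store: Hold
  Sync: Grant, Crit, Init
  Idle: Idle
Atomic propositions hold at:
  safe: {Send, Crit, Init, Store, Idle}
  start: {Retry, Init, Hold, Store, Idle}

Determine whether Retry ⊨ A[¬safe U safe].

Sat(¬safe) = {Retry, Grant, Hold, Sync}
A[¬safe U safe]: least fixpoint, start Z0 = Sat(safe) = {Send, Crit, Init, Store, Idle}, add states in Sat(¬safe) with every successor in Z. Z1 = {Send, Grant, Crit, Init, Store, Idle}; Z2 = {Send, Grant, Crit, Init, Store, Sync, Idle}; fixed.
Sat(A[¬safe U safe]) = {Send, Grant, Crit, Init, Store, Sync, Idle}
Retry ∉ Sat(A[¬safe U safe]) = {Send, Grant, Crit, Init, Store, Sync, Idle}, so the formula does not hold at Retry.

No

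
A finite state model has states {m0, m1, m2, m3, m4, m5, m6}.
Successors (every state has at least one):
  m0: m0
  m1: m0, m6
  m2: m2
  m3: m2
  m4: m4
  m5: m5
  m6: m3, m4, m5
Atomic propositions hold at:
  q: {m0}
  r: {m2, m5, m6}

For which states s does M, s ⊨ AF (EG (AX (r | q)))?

{m0, m1, m2, m3, m5}

Sat(r | q) = {m0, m2, m5, m6}
Sat(AX (r | q)) = {s : every successor in {m0, m2, m5, m6}} = {m0, m1, m2, m3, m5}
EG (AX (r | q)): greatest fixpoint, start Z0 = {m0, m1, m2, m3, m5}, keep only states in Sat with some successor in Z. Already a fixed point.
Sat(EG (AX (r | q))) = {m0, m1, m2, m3, m5}
AF (EG (AX (r | q))): least fixpoint, start Z0 = {m0, m1, m2, m3, m5}, add states with every successor in Z. Already a fixed point.
Sat(AF (EG (AX (r | q)))) = {m0, m1, m2, m3, m5}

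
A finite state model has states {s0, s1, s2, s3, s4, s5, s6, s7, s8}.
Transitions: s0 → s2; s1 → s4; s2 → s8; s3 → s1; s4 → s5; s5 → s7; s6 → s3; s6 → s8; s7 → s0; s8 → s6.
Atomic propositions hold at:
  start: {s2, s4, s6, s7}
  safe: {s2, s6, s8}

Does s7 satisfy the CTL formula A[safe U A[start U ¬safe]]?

Sat(¬safe) = {s0, s1, s3, s4, s5, s7}
A[start U ¬safe]: least fixpoint, start Z0 = Sat(¬safe) = {s0, s1, s3, s4, s5, s7}, add states in Sat(start) with every successor in Z. Already a fixed point.
Sat(A[start U ¬safe]) = {s0, s1, s3, s4, s5, s7}
A[safe U A[start U ¬safe]]: least fixpoint, start Z0 = Sat(A[start U ¬safe]) = {s0, s1, s3, s4, s5, s7}, add states in Sat(safe) with every successor in Z. Already a fixed point.
Sat(A[safe U A[start U ¬safe]]) = {s0, s1, s3, s4, s5, s7}
s7 ∈ Sat(A[safe U A[start U ¬safe]]) = {s0, s1, s3, s4, s5, s7}, so the formula holds at s7.

Yes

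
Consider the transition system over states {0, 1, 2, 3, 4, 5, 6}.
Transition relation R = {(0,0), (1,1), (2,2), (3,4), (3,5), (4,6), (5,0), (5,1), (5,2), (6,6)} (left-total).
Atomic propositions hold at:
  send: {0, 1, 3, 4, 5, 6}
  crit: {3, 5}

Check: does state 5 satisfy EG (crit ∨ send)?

Yes

Sat(crit ∨ send) = {0, 1, 3, 4, 5, 6}
EG (crit ∨ send): greatest fixpoint, start Z0 = {0, 1, 3, 4, 5, 6}, keep only states in Sat with some successor in Z. Already a fixed point.
Sat(EG (crit ∨ send)) = {0, 1, 3, 4, 5, 6}
5 ∈ Sat(EG (crit ∨ send)) = {0, 1, 3, 4, 5, 6}, so the formula holds at 5.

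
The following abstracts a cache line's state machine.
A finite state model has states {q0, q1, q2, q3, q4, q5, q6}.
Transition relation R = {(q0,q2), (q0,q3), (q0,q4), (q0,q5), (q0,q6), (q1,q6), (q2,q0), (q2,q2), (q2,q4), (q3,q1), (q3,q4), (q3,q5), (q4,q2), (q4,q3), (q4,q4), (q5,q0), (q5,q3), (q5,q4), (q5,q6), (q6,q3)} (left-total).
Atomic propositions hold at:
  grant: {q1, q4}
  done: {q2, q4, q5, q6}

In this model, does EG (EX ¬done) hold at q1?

No

Sat(¬done) = {q0, q1, q3}
Sat(EX ¬done) = {s : some successor in {q0, q1, q3}} = {q0, q2, q3, q4, q5, q6}
EG (EX ¬done): greatest fixpoint, start Z0 = {q0, q2, q3, q4, q5, q6}, keep only states in Sat with some successor in Z. Already a fixed point.
Sat(EG (EX ¬done)) = {q0, q2, q3, q4, q5, q6}
q1 ∉ Sat(EG (EX ¬done)) = {q0, q2, q3, q4, q5, q6}, so the formula does not hold at q1.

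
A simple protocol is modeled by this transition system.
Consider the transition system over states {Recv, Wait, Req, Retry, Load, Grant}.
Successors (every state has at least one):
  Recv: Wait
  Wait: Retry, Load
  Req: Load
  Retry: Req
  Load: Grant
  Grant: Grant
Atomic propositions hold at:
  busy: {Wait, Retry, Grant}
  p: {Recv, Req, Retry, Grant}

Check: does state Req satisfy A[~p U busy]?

Sat(~p) = {Wait, Load}
A[~p U busy]: least fixpoint, start Z0 = Sat(busy) = {Wait, Retry, Grant}, add states in Sat(~p) with every successor in Z. Z1 = {Wait, Retry, Load, Grant}; fixed.
Sat(A[~p U busy]) = {Wait, Retry, Load, Grant}
Req ∉ Sat(A[~p U busy]) = {Wait, Retry, Load, Grant}, so the formula does not hold at Req.

No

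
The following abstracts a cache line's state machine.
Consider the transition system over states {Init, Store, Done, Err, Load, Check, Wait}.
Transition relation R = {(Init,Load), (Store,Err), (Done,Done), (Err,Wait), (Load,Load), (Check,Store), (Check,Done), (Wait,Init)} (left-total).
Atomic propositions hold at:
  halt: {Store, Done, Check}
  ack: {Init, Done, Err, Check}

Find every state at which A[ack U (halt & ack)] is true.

{Done, Check}

Sat(halt & ack) = {Done, Check}
A[ack U (halt & ack)]: least fixpoint, start Z0 = Sat((halt & ack)) = {Done, Check}, add states in Sat(ack) with every successor in Z. Already a fixed point.
Sat(A[ack U (halt & ack)]) = {Done, Check}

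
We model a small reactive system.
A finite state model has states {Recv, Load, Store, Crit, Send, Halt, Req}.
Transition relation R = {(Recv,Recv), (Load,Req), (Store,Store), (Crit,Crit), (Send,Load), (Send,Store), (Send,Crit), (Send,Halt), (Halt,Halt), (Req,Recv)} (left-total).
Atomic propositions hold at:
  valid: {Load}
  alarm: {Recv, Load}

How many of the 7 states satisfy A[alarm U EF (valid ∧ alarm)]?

2

Sat(valid ∧ alarm) = {Load}
EF (valid ∧ alarm): least fixpoint, start Z0 = {Load}, add states with some successor in Z. Z1 = {Load, Send}; fixed.
Sat(EF (valid ∧ alarm)) = {Load, Send}
A[alarm U EF (valid ∧ alarm)]: least fixpoint, start Z0 = Sat(EF (valid ∧ alarm)) = {Load, Send}, add states in Sat(alarm) with every successor in Z. Already a fixed point.
Sat(A[alarm U EF (valid ∧ alarm)]) = {Load, Send}
|Sat(A[alarm U EF (valid ∧ alarm)])| = |{Load, Send}| = 2.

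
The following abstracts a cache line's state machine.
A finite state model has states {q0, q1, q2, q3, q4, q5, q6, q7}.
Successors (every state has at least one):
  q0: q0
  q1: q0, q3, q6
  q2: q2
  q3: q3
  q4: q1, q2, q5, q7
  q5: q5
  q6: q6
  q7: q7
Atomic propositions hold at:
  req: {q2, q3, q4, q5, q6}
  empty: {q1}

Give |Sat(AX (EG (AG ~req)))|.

Sat(~req) = {q0, q1, q7}
AG ~req: greatest fixpoint, start Z0 = {q0, q1, q7}, keep only states in Sat with every successor in Z. Z1 = {q0, q7}; fixed.
Sat(AG ~req) = {q0, q7}
EG (AG ~req): greatest fixpoint, start Z0 = {q0, q7}, keep only states in Sat with some successor in Z. Already a fixed point.
Sat(EG (AG ~req)) = {q0, q7}
Sat(AX (EG (AG ~req))) = {s : every successor in {q0, q7}} = {q0, q7}
|Sat(AX (EG (AG ~req)))| = |{q0, q7}| = 2.

2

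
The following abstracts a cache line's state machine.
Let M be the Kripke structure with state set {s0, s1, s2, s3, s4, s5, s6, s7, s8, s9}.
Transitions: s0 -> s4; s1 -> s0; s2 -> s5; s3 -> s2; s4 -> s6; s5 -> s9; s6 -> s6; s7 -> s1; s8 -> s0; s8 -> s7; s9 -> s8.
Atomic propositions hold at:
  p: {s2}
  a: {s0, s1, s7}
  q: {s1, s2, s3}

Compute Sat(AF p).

AF p: least fixpoint, start Z0 = {s2}, add states with every successor in Z. Z1 = {s2, s3}; fixed.
Sat(AF p) = {s2, s3}

{s2, s3}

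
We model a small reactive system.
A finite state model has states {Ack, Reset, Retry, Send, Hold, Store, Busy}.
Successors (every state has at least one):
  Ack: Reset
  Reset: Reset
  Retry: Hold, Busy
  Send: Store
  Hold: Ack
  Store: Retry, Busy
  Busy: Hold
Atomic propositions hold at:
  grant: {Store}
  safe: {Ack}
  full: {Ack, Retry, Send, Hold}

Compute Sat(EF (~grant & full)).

{Ack, Retry, Send, Hold, Store, Busy}

Sat(~grant) = {Ack, Reset, Retry, Send, Hold, Busy}
Sat(~grant & full) = {Ack, Retry, Send, Hold}
EF (~grant & full): least fixpoint, start Z0 = {Ack, Retry, Send, Hold}, add states with some successor in Z. Z1 = {Ack, Retry, Send, Hold, Store, Busy}; fixed.
Sat(EF (~grant & full)) = {Ack, Retry, Send, Hold, Store, Busy}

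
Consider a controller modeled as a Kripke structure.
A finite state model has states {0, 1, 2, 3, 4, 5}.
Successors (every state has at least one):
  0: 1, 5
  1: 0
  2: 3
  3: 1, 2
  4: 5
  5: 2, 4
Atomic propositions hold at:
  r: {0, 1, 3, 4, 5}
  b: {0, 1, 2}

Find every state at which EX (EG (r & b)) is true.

Sat(r & b) = {0, 1}
EG (r & b): greatest fixpoint, start Z0 = {0, 1}, keep only states in Sat with some successor in Z. Already a fixed point.
Sat(EG (r & b)) = {0, 1}
Sat(EX (EG (r & b))) = {s : some successor in {0, 1}} = {0, 1, 3}

{0, 1, 3}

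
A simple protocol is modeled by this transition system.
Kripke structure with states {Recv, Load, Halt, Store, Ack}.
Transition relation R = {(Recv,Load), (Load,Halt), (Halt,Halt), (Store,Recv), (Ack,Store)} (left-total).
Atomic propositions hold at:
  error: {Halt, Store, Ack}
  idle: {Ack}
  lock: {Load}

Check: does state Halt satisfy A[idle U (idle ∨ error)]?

Yes

Sat(idle ∨ error) = {Halt, Store, Ack}
A[idle U (idle ∨ error)]: least fixpoint, start Z0 = Sat((idle ∨ error)) = {Halt, Store, Ack}, add states in Sat(idle) with every successor in Z. Already a fixed point.
Sat(A[idle U (idle ∨ error)]) = {Halt, Store, Ack}
Halt ∈ Sat(A[idle U (idle ∨ error)]) = {Halt, Store, Ack}, so the formula holds at Halt.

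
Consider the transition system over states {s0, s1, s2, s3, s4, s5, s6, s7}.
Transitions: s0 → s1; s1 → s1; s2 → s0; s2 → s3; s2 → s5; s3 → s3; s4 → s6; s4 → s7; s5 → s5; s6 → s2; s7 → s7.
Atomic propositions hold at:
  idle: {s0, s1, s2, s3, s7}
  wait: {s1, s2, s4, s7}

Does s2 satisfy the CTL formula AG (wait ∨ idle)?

Sat(wait ∨ idle) = {s0, s1, s2, s3, s4, s7}
AG (wait ∨ idle): greatest fixpoint, start Z0 = {s0, s1, s2, s3, s4, s7}, keep only states in Sat with every successor in Z. Z1 = {s0, s1, s3, s7}; fixed.
Sat(AG (wait ∨ idle)) = {s0, s1, s3, s7}
s2 ∉ Sat(AG (wait ∨ idle)) = {s0, s1, s3, s7}, so the formula does not hold at s2.

No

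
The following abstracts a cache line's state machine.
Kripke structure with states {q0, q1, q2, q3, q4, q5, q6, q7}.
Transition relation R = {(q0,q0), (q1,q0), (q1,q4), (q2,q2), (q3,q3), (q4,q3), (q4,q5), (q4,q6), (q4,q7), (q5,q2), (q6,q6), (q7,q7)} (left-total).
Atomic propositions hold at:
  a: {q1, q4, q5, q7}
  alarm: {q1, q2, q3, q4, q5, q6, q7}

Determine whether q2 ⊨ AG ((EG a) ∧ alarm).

EG a: greatest fixpoint, start Z0 = {q1, q4, q5, q7}, keep only states in Sat with some successor in Z. Z1 = {q1, q4, q7}; fixed.
Sat(EG a) = {q1, q4, q7}
Sat((EG a) ∧ alarm) = {q1, q4, q7}
AG ((EG a) ∧ alarm): greatest fixpoint, start Z0 = {q1, q4, q7}, keep only states in Sat with every successor in Z. Z1 = {q7}; fixed.
Sat(AG ((EG a) ∧ alarm)) = {q7}
q2 ∉ Sat(AG ((EG a) ∧ alarm)) = {q7}, so the formula does not hold at q2.

No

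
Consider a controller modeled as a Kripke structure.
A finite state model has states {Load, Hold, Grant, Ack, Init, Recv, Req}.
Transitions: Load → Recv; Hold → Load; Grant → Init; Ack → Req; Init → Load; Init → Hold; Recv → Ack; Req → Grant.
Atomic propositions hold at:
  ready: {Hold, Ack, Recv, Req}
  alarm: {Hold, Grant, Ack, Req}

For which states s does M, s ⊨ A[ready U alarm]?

{Hold, Grant, Ack, Recv, Req}

A[ready U alarm]: least fixpoint, start Z0 = Sat(alarm) = {Hold, Grant, Ack, Req}, add states in Sat(ready) with every successor in Z. Z1 = {Hold, Grant, Ack, Recv, Req}; fixed.
Sat(A[ready U alarm]) = {Hold, Grant, Ack, Recv, Req}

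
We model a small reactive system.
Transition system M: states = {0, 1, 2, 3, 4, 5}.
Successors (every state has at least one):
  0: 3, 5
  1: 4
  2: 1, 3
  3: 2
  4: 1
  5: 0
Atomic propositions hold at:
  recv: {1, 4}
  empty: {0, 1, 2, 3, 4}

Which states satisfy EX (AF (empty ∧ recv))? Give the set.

{1, 2, 4}

Sat(empty ∧ recv) = {1, 4}
AF (empty ∧ recv): least fixpoint, start Z0 = {1, 4}, add states with every successor in Z. Already a fixed point.
Sat(AF (empty ∧ recv)) = {1, 4}
Sat(EX (AF (empty ∧ recv))) = {s : some successor in {1, 4}} = {1, 2, 4}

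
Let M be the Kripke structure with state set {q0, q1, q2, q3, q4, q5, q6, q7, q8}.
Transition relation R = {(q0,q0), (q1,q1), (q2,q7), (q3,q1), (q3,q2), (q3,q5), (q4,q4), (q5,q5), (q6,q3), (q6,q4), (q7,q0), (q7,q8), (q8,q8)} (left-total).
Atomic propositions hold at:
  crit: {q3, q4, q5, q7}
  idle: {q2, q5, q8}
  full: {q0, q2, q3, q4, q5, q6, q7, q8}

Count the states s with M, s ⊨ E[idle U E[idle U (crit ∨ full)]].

8

Sat(crit ∨ full) = {q0, q2, q3, q4, q5, q6, q7, q8}
E[idle U (crit ∨ full)]: least fixpoint, start Z0 = Sat((crit ∨ full)) = {q0, q2, q3, q4, q5, q6, q7, q8}, add states in Sat(idle) with some successor in Z. Already a fixed point.
Sat(E[idle U (crit ∨ full)]) = {q0, q2, q3, q4, q5, q6, q7, q8}
E[idle U E[idle U (crit ∨ full)]]: least fixpoint, start Z0 = Sat(E[idle U (crit ∨ full)]) = {q0, q2, q3, q4, q5, q6, q7, q8}, add states in Sat(idle) with some successor in Z. Already a fixed point.
Sat(E[idle U E[idle U (crit ∨ full)]]) = {q0, q2, q3, q4, q5, q6, q7, q8}
|Sat(E[idle U E[idle U (crit ∨ full)]])| = |{q0, q2, q3, q4, q5, q6, q7, q8}| = 8.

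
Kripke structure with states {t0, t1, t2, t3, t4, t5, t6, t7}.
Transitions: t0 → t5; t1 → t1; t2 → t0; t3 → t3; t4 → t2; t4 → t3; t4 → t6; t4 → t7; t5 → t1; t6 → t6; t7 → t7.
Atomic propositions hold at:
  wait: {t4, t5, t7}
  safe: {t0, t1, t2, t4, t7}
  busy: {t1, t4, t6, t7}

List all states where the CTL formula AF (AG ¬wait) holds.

{t0, t1, t2, t3, t5, t6}

Sat(¬wait) = {t0, t1, t2, t3, t6}
AG ¬wait: greatest fixpoint, start Z0 = {t0, t1, t2, t3, t6}, keep only states in Sat with every successor in Z. Z1 = {t1, t2, t3, t6}; Z2 = {t1, t3, t6}; fixed.
Sat(AG ¬wait) = {t1, t3, t6}
AF (AG ¬wait): least fixpoint, start Z0 = {t1, t3, t6}, add states with every successor in Z. Z1 = {t1, t3, t5, t6}; Z2 = {t0, t1, t3, t5, t6}; Z3 = {t0, t1, t2, t3, t5, t6}; fixed.
Sat(AF (AG ¬wait)) = {t0, t1, t2, t3, t5, t6}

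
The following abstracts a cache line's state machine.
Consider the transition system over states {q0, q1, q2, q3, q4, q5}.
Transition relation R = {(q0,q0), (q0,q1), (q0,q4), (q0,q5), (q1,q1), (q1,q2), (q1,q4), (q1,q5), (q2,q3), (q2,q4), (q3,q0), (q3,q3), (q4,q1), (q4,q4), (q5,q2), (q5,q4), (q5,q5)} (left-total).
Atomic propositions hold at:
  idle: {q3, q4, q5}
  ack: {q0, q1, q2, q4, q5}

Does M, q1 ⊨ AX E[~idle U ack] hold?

Yes

Sat(~idle) = {q0, q1, q2}
E[~idle U ack]: least fixpoint, start Z0 = Sat(ack) = {q0, q1, q2, q4, q5}, add states in Sat(~idle) with some successor in Z. Already a fixed point.
Sat(E[~idle U ack]) = {q0, q1, q2, q4, q5}
Sat(AX E[~idle U ack]) = {s : every successor in {q0, q1, q2, q4, q5}} = {q0, q1, q4, q5}
q1 ∈ Sat(AX E[~idle U ack]) = {q0, q1, q4, q5}, so the formula holds at q1.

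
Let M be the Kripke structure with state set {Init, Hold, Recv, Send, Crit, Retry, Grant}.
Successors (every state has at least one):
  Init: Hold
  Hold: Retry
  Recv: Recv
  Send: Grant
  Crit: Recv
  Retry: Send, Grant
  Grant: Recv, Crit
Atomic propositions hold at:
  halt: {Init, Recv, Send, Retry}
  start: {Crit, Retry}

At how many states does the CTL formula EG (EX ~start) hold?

5

Sat(~start) = {Init, Hold, Recv, Send, Grant}
Sat(EX ~start) = {s : some successor in {Init, Hold, Recv, Send, Grant}} = {Init, Recv, Send, Crit, Retry, Grant}
EG (EX ~start): greatest fixpoint, start Z0 = {Init, Recv, Send, Crit, Retry, Grant}, keep only states in Sat with some successor in Z. Z1 = {Recv, Send, Crit, Retry, Grant}; fixed.
Sat(EG (EX ~start)) = {Recv, Send, Crit, Retry, Grant}
|Sat(EG (EX ~start))| = |{Recv, Send, Crit, Retry, Grant}| = 5.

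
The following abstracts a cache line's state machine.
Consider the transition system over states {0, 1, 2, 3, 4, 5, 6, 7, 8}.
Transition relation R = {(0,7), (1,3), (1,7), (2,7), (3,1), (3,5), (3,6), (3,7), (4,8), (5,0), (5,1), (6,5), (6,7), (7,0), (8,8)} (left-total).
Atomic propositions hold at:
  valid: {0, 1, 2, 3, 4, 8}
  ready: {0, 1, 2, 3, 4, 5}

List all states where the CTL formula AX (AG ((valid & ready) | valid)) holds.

{4, 8}

Sat(valid & ready) = {0, 1, 2, 3, 4}
Sat((valid & ready) | valid) = {0, 1, 2, 3, 4, 8}
AG ((valid & ready) | valid): greatest fixpoint, start Z0 = {0, 1, 2, 3, 4, 8}, keep only states in Sat with every successor in Z. Z1 = {4, 8}; fixed.
Sat(AG ((valid & ready) | valid)) = {4, 8}
Sat(AX (AG ((valid & ready) | valid))) = {s : every successor in {4, 8}} = {4, 8}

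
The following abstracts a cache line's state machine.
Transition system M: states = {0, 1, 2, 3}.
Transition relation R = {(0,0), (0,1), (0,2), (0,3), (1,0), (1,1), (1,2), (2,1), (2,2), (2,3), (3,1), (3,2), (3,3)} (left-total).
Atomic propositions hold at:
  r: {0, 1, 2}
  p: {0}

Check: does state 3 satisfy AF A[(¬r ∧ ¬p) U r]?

Sat(¬r) = {3}
Sat(¬p) = {1, 2, 3}
Sat(¬r ∧ ¬p) = {3}
A[(¬r ∧ ¬p) U r]: least fixpoint, start Z0 = Sat(r) = {0, 1, 2}, add states in Sat(¬r ∧ ¬p) with every successor in Z. Already a fixed point.
Sat(A[(¬r ∧ ¬p) U r]) = {0, 1, 2}
AF A[(¬r ∧ ¬p) U r]: least fixpoint, start Z0 = {0, 1, 2}, add states with every successor in Z. Already a fixed point.
Sat(AF A[(¬r ∧ ¬p) U r]) = {0, 1, 2}
3 ∉ Sat(AF A[(¬r ∧ ¬p) U r]) = {0, 1, 2}, so the formula does not hold at 3.

No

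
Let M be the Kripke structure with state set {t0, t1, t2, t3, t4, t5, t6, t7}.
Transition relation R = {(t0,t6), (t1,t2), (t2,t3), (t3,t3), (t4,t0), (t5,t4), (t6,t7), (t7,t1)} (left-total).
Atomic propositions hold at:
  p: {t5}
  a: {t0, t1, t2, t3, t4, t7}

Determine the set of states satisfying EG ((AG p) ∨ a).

{t1, t2, t3, t7}

AG p: greatest fixpoint, start Z0 = {t5}, keep only states in Sat with every successor in Z. Z1 = ∅; fixed.
Sat(AG p) = ∅
Sat((AG p) ∨ a) = {t0, t1, t2, t3, t4, t7}
EG ((AG p) ∨ a): greatest fixpoint, start Z0 = {t0, t1, t2, t3, t4, t7}, keep only states in Sat with some successor in Z. Z1 = {t1, t2, t3, t4, t7}; Z2 = {t1, t2, t3, t7}; fixed.
Sat(EG ((AG p) ∨ a)) = {t1, t2, t3, t7}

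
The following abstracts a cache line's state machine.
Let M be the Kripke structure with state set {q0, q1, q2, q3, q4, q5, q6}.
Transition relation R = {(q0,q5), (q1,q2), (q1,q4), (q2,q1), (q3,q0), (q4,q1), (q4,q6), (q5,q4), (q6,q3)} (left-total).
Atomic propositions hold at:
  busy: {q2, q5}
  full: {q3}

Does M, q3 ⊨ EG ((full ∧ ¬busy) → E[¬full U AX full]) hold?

Sat(¬busy) = {q0, q1, q3, q4, q6}
Sat(full ∧ ¬busy) = {q3}
Sat(¬full) = {q0, q1, q2, q4, q5, q6}
Sat(AX full) = {s : every successor in {q3}} = {q6}
E[¬full U AX full]: least fixpoint, start Z0 = Sat(AX full) = {q6}, add states in Sat(¬full) with some successor in Z. Z1 = {q4, q6}; Z2 = {q1, q4, q5, q6}; Z3 = {q0, q1, q2, q4, q5, q6}; fixed.
Sat(E[¬full U AX full]) = {q0, q1, q2, q4, q5, q6}
Sat((full ∧ ¬busy) → E[¬full U AX full]) = {q0, q1, q2, q4, q5, q6}
EG ((full ∧ ¬busy) → E[¬full U AX full]): greatest fixpoint, start Z0 = {q0, q1, q2, q4, q5, q6}, keep only states in Sat with some successor in Z. Z1 = {q0, q1, q2, q4, q5}; fixed.
Sat(EG ((full ∧ ¬busy) → E[¬full U AX full])) = {q0, q1, q2, q4, q5}
q3 ∉ Sat(EG ((full ∧ ¬busy) → E[¬full U AX full])) = {q0, q1, q2, q4, q5}, so the formula does not hold at q3.

No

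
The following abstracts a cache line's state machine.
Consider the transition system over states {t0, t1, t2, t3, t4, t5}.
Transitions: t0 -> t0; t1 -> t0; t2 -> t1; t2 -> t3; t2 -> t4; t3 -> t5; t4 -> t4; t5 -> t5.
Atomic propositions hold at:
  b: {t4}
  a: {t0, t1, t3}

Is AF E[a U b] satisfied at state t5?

E[a U b]: least fixpoint, start Z0 = Sat(b) = {t4}, add states in Sat(a) with some successor in Z. Already a fixed point.
Sat(E[a U b]) = {t4}
AF E[a U b]: least fixpoint, start Z0 = {t4}, add states with every successor in Z. Already a fixed point.
Sat(AF E[a U b]) = {t4}
t5 ∉ Sat(AF E[a U b]) = {t4}, so the formula does not hold at t5.

No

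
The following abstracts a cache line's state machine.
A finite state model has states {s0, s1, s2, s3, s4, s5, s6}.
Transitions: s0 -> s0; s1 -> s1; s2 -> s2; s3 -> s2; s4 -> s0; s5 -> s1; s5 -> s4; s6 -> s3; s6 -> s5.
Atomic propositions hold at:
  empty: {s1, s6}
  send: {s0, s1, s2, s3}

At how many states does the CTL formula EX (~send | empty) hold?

3

Sat(~send) = {s4, s5, s6}
Sat(~send | empty) = {s1, s4, s5, s6}
Sat(EX (~send | empty)) = {s : some successor in {s1, s4, s5, s6}} = {s1, s5, s6}
|Sat(EX (~send | empty))| = |{s1, s5, s6}| = 3.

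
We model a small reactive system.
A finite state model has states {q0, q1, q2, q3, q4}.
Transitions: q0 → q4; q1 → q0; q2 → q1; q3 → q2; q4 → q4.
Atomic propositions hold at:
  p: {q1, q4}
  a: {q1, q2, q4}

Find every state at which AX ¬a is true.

{q1}

Sat(¬a) = {q0, q3}
Sat(AX ¬a) = {s : every successor in {q0, q3}} = {q1}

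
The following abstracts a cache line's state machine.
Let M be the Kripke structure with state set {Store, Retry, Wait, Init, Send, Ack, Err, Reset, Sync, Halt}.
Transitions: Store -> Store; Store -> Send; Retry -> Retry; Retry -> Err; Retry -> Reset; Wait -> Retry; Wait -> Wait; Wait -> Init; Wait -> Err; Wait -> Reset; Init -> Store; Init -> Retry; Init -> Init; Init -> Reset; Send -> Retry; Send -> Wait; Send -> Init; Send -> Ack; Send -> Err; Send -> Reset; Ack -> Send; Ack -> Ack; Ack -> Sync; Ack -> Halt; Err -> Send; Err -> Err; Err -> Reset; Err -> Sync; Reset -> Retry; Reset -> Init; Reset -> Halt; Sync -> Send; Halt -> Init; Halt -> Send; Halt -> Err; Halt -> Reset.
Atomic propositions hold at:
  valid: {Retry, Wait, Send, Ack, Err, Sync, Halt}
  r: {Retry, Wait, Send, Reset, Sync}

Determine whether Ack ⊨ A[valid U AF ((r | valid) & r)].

Sat(r | valid) = {Retry, Wait, Send, Ack, Err, Reset, Sync, Halt}
Sat((r | valid) & r) = {Retry, Wait, Send, Reset, Sync}
AF ((r | valid) & r): least fixpoint, start Z0 = {Retry, Wait, Send, Reset, Sync}, add states with every successor in Z. Already a fixed point.
Sat(AF ((r | valid) & r)) = {Retry, Wait, Send, Reset, Sync}
A[valid U AF ((r | valid) & r)]: least fixpoint, start Z0 = Sat(AF ((r | valid) & r)) = {Retry, Wait, Send, Reset, Sync}, add states in Sat(valid) with every successor in Z. Already a fixed point.
Sat(A[valid U AF ((r | valid) & r)]) = {Retry, Wait, Send, Reset, Sync}
Ack ∉ Sat(A[valid U AF ((r | valid) & r)]) = {Retry, Wait, Send, Reset, Sync}, so the formula does not hold at Ack.

No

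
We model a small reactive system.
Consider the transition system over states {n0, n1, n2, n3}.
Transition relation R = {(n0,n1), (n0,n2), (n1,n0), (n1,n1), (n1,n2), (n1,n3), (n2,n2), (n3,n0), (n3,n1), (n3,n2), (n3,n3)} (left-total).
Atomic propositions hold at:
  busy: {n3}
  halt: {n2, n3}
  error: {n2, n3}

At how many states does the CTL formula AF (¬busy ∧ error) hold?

Sat(¬busy) = {n0, n1, n2}
Sat(¬busy ∧ error) = {n2}
AF (¬busy ∧ error): least fixpoint, start Z0 = {n2}, add states with every successor in Z. Already a fixed point.
Sat(AF (¬busy ∧ error)) = {n2}
|Sat(AF (¬busy ∧ error))| = |{n2}| = 1.

1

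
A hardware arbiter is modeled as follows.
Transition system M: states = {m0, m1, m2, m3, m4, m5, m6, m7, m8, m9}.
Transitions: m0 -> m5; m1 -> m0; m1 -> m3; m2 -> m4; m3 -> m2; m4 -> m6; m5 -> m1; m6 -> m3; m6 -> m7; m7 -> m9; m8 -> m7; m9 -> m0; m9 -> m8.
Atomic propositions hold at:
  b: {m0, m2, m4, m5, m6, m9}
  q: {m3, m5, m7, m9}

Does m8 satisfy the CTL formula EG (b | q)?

No

Sat(b | q) = {m0, m2, m3, m4, m5, m6, m7, m9}
EG (b | q): greatest fixpoint, start Z0 = {m0, m2, m3, m4, m5, m6, m7, m9}, keep only states in Sat with some successor in Z. Z1 = {m0, m2, m3, m4, m6, m7, m9}; Z2 = {m2, m3, m4, m6, m7, m9}; Z3 = {m2, m3, m4, m6, m7}; Z4 = {m2, m3, m4, m6}; fixed.
Sat(EG (b | q)) = {m2, m3, m4, m6}
m8 ∉ Sat(EG (b | q)) = {m2, m3, m4, m6}, so the formula does not hold at m8.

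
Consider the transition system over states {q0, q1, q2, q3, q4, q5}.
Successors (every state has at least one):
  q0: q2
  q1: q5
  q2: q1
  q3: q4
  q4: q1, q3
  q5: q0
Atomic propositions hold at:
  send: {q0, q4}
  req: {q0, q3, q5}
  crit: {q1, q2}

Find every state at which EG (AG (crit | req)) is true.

{q0, q1, q2, q5}

Sat(crit | req) = {q0, q1, q2, q3, q5}
AG (crit | req): greatest fixpoint, start Z0 = {q0, q1, q2, q3, q5}, keep only states in Sat with every successor in Z. Z1 = {q0, q1, q2, q5}; fixed.
Sat(AG (crit | req)) = {q0, q1, q2, q5}
EG (AG (crit | req)): greatest fixpoint, start Z0 = {q0, q1, q2, q5}, keep only states in Sat with some successor in Z. Already a fixed point.
Sat(EG (AG (crit | req))) = {q0, q1, q2, q5}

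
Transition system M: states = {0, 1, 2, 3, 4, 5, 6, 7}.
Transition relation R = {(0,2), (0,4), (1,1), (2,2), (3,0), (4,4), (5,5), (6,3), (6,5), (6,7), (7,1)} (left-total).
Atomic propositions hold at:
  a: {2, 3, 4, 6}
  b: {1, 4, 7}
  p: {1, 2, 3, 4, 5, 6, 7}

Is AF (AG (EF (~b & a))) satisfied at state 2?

Sat(~b) = {0, 2, 3, 5, 6}
Sat(~b & a) = {2, 3, 6}
EF (~b & a): least fixpoint, start Z0 = {2, 3, 6}, add states with some successor in Z. Z1 = {0, 2, 3, 6}; fixed.
Sat(EF (~b & a)) = {0, 2, 3, 6}
AG (EF (~b & a)): greatest fixpoint, start Z0 = {0, 2, 3, 6}, keep only states in Sat with every successor in Z. Z1 = {2, 3}; Z2 = {2}; fixed.
Sat(AG (EF (~b & a))) = {2}
AF (AG (EF (~b & a))): least fixpoint, start Z0 = {2}, add states with every successor in Z. Already a fixed point.
Sat(AF (AG (EF (~b & a)))) = {2}
2 ∈ Sat(AF (AG (EF (~b & a)))) = {2}, so the formula holds at 2.

Yes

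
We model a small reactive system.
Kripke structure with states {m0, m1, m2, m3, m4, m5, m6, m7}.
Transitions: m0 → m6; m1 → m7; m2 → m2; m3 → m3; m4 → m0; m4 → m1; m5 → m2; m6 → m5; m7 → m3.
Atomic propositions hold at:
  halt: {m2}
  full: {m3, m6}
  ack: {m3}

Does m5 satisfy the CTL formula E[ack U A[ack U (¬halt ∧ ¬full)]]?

Sat(¬halt) = {m0, m1, m3, m4, m5, m6, m7}
Sat(¬full) = {m0, m1, m2, m4, m5, m7}
Sat(¬halt ∧ ¬full) = {m0, m1, m4, m5, m7}
A[ack U (¬halt ∧ ¬full)]: least fixpoint, start Z0 = Sat((¬halt ∧ ¬full)) = {m0, m1, m4, m5, m7}, add states in Sat(ack) with every successor in Z. Already a fixed point.
Sat(A[ack U (¬halt ∧ ¬full)]) = {m0, m1, m4, m5, m7}
E[ack U A[ack U (¬halt ∧ ¬full)]]: least fixpoint, start Z0 = Sat(A[ack U (¬halt ∧ ¬full)]) = {m0, m1, m4, m5, m7}, add states in Sat(ack) with some successor in Z. Already a fixed point.
Sat(E[ack U A[ack U (¬halt ∧ ¬full)]]) = {m0, m1, m4, m5, m7}
m5 ∈ Sat(E[ack U A[ack U (¬halt ∧ ¬full)]]) = {m0, m1, m4, m5, m7}, so the formula holds at m5.

Yes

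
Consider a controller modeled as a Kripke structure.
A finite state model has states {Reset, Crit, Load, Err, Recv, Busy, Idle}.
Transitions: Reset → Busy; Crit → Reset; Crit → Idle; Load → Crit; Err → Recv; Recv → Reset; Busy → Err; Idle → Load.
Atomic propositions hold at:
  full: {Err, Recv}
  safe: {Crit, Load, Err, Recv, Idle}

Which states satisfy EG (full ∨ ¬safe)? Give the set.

{Reset, Err, Recv, Busy}

Sat(¬safe) = {Reset, Busy}
Sat(full ∨ ¬safe) = {Reset, Err, Recv, Busy}
EG (full ∨ ¬safe): greatest fixpoint, start Z0 = {Reset, Err, Recv, Busy}, keep only states in Sat with some successor in Z. Already a fixed point.
Sat(EG (full ∨ ¬safe)) = {Reset, Err, Recv, Busy}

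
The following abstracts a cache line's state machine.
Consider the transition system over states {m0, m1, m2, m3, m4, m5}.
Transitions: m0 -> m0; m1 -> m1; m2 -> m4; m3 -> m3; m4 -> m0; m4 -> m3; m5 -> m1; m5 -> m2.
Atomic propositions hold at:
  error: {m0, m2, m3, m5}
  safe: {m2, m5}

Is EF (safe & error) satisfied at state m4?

No

Sat(safe & error) = {m2, m5}
EF (safe & error): least fixpoint, start Z0 = {m2, m5}, add states with some successor in Z. Already a fixed point.
Sat(EF (safe & error)) = {m2, m5}
m4 ∉ Sat(EF (safe & error)) = {m2, m5}, so the formula does not hold at m4.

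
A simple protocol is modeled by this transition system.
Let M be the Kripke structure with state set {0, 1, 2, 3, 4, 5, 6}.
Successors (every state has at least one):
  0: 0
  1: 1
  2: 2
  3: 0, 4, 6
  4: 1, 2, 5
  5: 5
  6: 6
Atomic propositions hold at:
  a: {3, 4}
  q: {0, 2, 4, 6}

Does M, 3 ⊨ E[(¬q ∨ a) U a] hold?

Yes

Sat(¬q) = {1, 3, 5}
Sat(¬q ∨ a) = {1, 3, 4, 5}
E[(¬q ∨ a) U a]: least fixpoint, start Z0 = Sat(a) = {3, 4}, add states in Sat(¬q ∨ a) with some successor in Z. Already a fixed point.
Sat(E[(¬q ∨ a) U a]) = {3, 4}
3 ∈ Sat(E[(¬q ∨ a) U a]) = {3, 4}, so the formula holds at 3.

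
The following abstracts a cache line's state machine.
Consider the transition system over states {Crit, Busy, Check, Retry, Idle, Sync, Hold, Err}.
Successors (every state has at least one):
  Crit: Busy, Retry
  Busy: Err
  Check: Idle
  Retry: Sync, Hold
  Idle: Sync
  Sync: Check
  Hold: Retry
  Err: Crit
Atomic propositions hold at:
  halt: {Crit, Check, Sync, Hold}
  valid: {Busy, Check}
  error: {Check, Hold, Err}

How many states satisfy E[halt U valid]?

E[halt U valid]: least fixpoint, start Z0 = Sat(valid) = {Busy, Check}, add states in Sat(halt) with some successor in Z. Z1 = {Crit, Busy, Check, Sync}; fixed.
Sat(E[halt U valid]) = {Crit, Busy, Check, Sync}
|Sat(E[halt U valid])| = |{Crit, Busy, Check, Sync}| = 4.

4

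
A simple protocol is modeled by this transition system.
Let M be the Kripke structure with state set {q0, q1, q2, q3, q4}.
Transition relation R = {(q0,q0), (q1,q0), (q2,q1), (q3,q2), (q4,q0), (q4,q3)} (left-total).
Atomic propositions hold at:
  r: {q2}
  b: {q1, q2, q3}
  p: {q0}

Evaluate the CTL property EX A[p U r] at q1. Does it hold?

A[p U r]: least fixpoint, start Z0 = Sat(r) = {q2}, add states in Sat(p) with every successor in Z. Already a fixed point.
Sat(A[p U r]) = {q2}
Sat(EX A[p U r]) = {s : some successor in {q2}} = {q3}
q1 ∉ Sat(EX A[p U r]) = {q3}, so the formula does not hold at q1.

No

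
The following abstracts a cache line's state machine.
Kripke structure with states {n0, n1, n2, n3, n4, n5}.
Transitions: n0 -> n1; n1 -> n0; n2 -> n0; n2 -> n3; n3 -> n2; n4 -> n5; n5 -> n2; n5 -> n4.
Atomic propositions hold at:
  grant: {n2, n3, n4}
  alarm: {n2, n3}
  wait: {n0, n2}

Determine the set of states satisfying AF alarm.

{n2, n3}

AF alarm: least fixpoint, start Z0 = {n2, n3}, add states with every successor in Z. Already a fixed point.
Sat(AF alarm) = {n2, n3}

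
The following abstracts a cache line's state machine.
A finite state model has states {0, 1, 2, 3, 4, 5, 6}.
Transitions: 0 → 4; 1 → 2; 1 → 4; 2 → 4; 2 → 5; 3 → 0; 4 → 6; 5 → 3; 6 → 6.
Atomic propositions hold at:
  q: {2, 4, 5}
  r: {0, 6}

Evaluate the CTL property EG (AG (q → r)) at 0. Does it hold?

Sat(q → r) = {0, 1, 3, 6}
AG (q → r): greatest fixpoint, start Z0 = {0, 1, 3, 6}, keep only states in Sat with every successor in Z. Z1 = {3, 6}; Z2 = {6}; fixed.
Sat(AG (q → r)) = {6}
EG (AG (q → r)): greatest fixpoint, start Z0 = {6}, keep only states in Sat with some successor in Z. Already a fixed point.
Sat(EG (AG (q → r))) = {6}
0 ∉ Sat(EG (AG (q → r))) = {6}, so the formula does not hold at 0.

No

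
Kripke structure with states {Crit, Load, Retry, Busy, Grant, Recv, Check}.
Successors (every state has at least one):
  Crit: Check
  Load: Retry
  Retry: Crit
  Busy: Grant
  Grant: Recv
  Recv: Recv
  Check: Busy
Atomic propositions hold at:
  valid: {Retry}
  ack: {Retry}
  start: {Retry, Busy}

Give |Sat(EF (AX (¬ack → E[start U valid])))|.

1

Sat(¬ack) = {Crit, Load, Busy, Grant, Recv, Check}
E[start U valid]: least fixpoint, start Z0 = Sat(valid) = {Retry}, add states in Sat(start) with some successor in Z. Already a fixed point.
Sat(E[start U valid]) = {Retry}
Sat(¬ack → E[start U valid]) = {Retry}
Sat(AX (¬ack → E[start U valid])) = {s : every successor in {Retry}} = {Load}
EF (AX (¬ack → E[start U valid])): least fixpoint, start Z0 = {Load}, add states with some successor in Z. Already a fixed point.
Sat(EF (AX (¬ack → E[start U valid]))) = {Load}
|Sat(EF (AX (¬ack → E[start U valid])))| = |{Load}| = 1.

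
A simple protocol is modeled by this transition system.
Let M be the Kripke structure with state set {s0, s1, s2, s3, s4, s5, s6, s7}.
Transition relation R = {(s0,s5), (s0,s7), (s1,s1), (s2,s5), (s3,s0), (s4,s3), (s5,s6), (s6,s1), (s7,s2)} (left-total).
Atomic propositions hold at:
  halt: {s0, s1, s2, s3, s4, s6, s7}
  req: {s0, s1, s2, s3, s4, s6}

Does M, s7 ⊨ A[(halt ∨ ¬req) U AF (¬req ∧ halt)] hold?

Yes

Sat(¬req) = {s5, s7}
Sat(halt ∨ ¬req) = {s0, s1, s2, s3, s4, s5, s6, s7}
Sat(¬req ∧ halt) = {s7}
AF (¬req ∧ halt): least fixpoint, start Z0 = {s7}, add states with every successor in Z. Already a fixed point.
Sat(AF (¬req ∧ halt)) = {s7}
A[(halt ∨ ¬req) U AF (¬req ∧ halt)]: least fixpoint, start Z0 = Sat(AF (¬req ∧ halt)) = {s7}, add states in Sat(halt ∨ ¬req) with every successor in Z. Already a fixed point.
Sat(A[(halt ∨ ¬req) U AF (¬req ∧ halt)]) = {s7}
s7 ∈ Sat(A[(halt ∨ ¬req) U AF (¬req ∧ halt)]) = {s7}, so the formula holds at s7.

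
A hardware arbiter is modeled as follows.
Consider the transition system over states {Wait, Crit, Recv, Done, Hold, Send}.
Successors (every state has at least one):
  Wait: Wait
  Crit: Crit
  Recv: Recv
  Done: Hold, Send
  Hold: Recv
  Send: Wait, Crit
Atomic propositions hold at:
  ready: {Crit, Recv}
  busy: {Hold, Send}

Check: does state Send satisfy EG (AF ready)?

No

AF ready: least fixpoint, start Z0 = {Crit, Recv}, add states with every successor in Z. Z1 = {Crit, Recv, Hold}; fixed.
Sat(AF ready) = {Crit, Recv, Hold}
EG (AF ready): greatest fixpoint, start Z0 = {Crit, Recv, Hold}, keep only states in Sat with some successor in Z. Already a fixed point.
Sat(EG (AF ready)) = {Crit, Recv, Hold}
Send ∉ Sat(EG (AF ready)) = {Crit, Recv, Hold}, so the formula does not hold at Send.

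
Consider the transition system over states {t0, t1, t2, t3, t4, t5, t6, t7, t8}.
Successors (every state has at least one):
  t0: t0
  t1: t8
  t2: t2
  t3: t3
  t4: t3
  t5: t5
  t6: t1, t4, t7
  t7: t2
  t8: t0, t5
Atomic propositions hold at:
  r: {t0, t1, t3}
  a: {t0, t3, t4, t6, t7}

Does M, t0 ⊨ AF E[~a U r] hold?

Sat(~a) = {t1, t2, t5, t8}
E[~a U r]: least fixpoint, start Z0 = Sat(r) = {t0, t1, t3}, add states in Sat(~a) with some successor in Z. Z1 = {t0, t1, t3, t8}; fixed.
Sat(E[~a U r]) = {t0, t1, t3, t8}
AF E[~a U r]: least fixpoint, start Z0 = {t0, t1, t3, t8}, add states with every successor in Z. Z1 = {t0, t1, t3, t4, t8}; fixed.
Sat(AF E[~a U r]) = {t0, t1, t3, t4, t8}
t0 ∈ Sat(AF E[~a U r]) = {t0, t1, t3, t4, t8}, so the formula holds at t0.

Yes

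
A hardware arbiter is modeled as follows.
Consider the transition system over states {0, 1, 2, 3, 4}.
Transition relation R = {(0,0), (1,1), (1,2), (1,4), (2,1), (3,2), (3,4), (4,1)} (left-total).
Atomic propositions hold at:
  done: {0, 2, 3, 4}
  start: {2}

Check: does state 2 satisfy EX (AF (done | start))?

Sat(done | start) = {0, 2, 3, 4}
AF (done | start): least fixpoint, start Z0 = {0, 2, 3, 4}, add states with every successor in Z. Already a fixed point.
Sat(AF (done | start)) = {0, 2, 3, 4}
Sat(EX (AF (done | start))) = {s : some successor in {0, 2, 3, 4}} = {0, 1, 3}
2 ∉ Sat(EX (AF (done | start))) = {0, 1, 3}, so the formula does not hold at 2.

No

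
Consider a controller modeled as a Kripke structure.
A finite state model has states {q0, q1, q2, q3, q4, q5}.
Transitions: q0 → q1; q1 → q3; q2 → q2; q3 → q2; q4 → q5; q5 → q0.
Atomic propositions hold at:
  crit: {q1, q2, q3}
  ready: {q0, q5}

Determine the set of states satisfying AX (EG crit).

{q0, q1, q2, q3}

EG crit: greatest fixpoint, start Z0 = {q1, q2, q3}, keep only states in Sat with some successor in Z. Already a fixed point.
Sat(EG crit) = {q1, q2, q3}
Sat(AX (EG crit)) = {s : every successor in {q1, q2, q3}} = {q0, q1, q2, q3}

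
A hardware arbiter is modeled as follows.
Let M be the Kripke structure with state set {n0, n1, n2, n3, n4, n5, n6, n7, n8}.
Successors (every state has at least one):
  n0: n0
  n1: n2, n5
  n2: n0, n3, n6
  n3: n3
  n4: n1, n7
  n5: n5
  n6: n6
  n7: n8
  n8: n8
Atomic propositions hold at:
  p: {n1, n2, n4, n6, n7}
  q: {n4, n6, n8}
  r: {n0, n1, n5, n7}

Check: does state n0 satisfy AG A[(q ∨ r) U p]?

No

Sat(q ∨ r) = {n0, n1, n4, n5, n6, n7, n8}
A[(q ∨ r) U p]: least fixpoint, start Z0 = Sat(p) = {n1, n2, n4, n6, n7}, add states in Sat(q ∨ r) with every successor in Z. Already a fixed point.
Sat(A[(q ∨ r) U p]) = {n1, n2, n4, n6, n7}
AG A[(q ∨ r) U p]: greatest fixpoint, start Z0 = {n1, n2, n4, n6, n7}, keep only states in Sat with every successor in Z. Z1 = {n4, n6}; Z2 = {n6}; fixed.
Sat(AG A[(q ∨ r) U p]) = {n6}
n0 ∉ Sat(AG A[(q ∨ r) U p]) = {n6}, so the formula does not hold at n0.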